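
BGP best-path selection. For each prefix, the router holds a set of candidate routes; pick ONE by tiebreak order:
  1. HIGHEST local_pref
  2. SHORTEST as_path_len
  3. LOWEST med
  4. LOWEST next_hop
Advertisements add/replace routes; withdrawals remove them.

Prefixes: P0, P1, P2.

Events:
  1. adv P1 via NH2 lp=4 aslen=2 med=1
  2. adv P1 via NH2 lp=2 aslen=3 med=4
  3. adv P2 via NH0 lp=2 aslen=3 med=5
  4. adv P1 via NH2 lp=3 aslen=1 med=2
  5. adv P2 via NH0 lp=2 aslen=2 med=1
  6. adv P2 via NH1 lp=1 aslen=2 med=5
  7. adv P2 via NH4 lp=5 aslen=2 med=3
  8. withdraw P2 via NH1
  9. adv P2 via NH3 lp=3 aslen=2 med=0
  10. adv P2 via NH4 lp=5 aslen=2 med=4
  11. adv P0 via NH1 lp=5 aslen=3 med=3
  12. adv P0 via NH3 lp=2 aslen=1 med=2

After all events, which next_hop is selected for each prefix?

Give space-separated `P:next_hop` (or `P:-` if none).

Op 1: best P0=- P1=NH2 P2=-
Op 2: best P0=- P1=NH2 P2=-
Op 3: best P0=- P1=NH2 P2=NH0
Op 4: best P0=- P1=NH2 P2=NH0
Op 5: best P0=- P1=NH2 P2=NH0
Op 6: best P0=- P1=NH2 P2=NH0
Op 7: best P0=- P1=NH2 P2=NH4
Op 8: best P0=- P1=NH2 P2=NH4
Op 9: best P0=- P1=NH2 P2=NH4
Op 10: best P0=- P1=NH2 P2=NH4
Op 11: best P0=NH1 P1=NH2 P2=NH4
Op 12: best P0=NH1 P1=NH2 P2=NH4

Answer: P0:NH1 P1:NH2 P2:NH4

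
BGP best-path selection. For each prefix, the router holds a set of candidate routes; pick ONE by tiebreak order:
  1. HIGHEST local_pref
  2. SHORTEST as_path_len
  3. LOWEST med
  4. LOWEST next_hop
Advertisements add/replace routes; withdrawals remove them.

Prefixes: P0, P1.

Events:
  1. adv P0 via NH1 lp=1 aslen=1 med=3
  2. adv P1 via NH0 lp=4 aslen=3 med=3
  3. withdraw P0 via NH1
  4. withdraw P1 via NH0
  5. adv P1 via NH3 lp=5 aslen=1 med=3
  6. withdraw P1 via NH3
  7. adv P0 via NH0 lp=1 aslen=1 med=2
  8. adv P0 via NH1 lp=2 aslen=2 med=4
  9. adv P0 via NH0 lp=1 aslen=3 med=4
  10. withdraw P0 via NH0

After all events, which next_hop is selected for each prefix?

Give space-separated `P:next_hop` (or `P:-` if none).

Answer: P0:NH1 P1:-

Derivation:
Op 1: best P0=NH1 P1=-
Op 2: best P0=NH1 P1=NH0
Op 3: best P0=- P1=NH0
Op 4: best P0=- P1=-
Op 5: best P0=- P1=NH3
Op 6: best P0=- P1=-
Op 7: best P0=NH0 P1=-
Op 8: best P0=NH1 P1=-
Op 9: best P0=NH1 P1=-
Op 10: best P0=NH1 P1=-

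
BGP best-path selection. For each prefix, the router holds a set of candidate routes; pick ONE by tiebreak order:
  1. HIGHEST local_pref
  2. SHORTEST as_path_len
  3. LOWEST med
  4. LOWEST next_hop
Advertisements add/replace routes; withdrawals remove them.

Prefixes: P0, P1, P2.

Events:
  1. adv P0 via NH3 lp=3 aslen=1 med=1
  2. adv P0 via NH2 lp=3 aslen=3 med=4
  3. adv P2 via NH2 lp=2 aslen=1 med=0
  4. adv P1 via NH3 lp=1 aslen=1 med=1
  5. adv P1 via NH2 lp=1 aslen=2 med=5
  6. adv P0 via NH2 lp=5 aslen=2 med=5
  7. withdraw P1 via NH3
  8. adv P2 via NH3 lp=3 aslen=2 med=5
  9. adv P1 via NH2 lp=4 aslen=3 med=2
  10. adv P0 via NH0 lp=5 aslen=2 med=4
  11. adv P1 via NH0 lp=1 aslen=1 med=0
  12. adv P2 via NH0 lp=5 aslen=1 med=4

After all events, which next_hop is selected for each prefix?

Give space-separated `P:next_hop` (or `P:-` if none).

Op 1: best P0=NH3 P1=- P2=-
Op 2: best P0=NH3 P1=- P2=-
Op 3: best P0=NH3 P1=- P2=NH2
Op 4: best P0=NH3 P1=NH3 P2=NH2
Op 5: best P0=NH3 P1=NH3 P2=NH2
Op 6: best P0=NH2 P1=NH3 P2=NH2
Op 7: best P0=NH2 P1=NH2 P2=NH2
Op 8: best P0=NH2 P1=NH2 P2=NH3
Op 9: best P0=NH2 P1=NH2 P2=NH3
Op 10: best P0=NH0 P1=NH2 P2=NH3
Op 11: best P0=NH0 P1=NH2 P2=NH3
Op 12: best P0=NH0 P1=NH2 P2=NH0

Answer: P0:NH0 P1:NH2 P2:NH0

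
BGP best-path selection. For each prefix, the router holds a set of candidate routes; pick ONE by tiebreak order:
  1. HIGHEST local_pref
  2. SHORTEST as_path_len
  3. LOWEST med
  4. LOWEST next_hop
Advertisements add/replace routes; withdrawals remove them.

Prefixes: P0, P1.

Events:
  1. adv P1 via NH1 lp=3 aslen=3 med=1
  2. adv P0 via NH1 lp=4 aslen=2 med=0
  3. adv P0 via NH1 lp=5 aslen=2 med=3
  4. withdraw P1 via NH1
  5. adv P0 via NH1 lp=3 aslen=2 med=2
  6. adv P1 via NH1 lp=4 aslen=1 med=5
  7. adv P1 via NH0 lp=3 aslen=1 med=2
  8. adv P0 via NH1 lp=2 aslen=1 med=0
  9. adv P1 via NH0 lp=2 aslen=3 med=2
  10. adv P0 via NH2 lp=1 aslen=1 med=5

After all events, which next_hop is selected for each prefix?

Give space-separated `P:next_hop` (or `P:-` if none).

Answer: P0:NH1 P1:NH1

Derivation:
Op 1: best P0=- P1=NH1
Op 2: best P0=NH1 P1=NH1
Op 3: best P0=NH1 P1=NH1
Op 4: best P0=NH1 P1=-
Op 5: best P0=NH1 P1=-
Op 6: best P0=NH1 P1=NH1
Op 7: best P0=NH1 P1=NH1
Op 8: best P0=NH1 P1=NH1
Op 9: best P0=NH1 P1=NH1
Op 10: best P0=NH1 P1=NH1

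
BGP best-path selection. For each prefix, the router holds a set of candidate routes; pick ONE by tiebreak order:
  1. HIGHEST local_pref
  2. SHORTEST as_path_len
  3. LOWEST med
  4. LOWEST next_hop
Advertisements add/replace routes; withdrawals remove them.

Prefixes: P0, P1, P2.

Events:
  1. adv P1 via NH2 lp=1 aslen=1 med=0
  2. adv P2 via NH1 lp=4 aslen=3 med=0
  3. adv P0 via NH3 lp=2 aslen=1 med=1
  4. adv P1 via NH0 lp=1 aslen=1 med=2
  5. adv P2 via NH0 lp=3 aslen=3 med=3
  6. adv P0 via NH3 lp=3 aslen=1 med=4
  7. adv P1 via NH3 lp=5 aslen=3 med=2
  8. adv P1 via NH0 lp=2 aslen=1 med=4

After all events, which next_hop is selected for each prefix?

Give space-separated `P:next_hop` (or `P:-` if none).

Answer: P0:NH3 P1:NH3 P2:NH1

Derivation:
Op 1: best P0=- P1=NH2 P2=-
Op 2: best P0=- P1=NH2 P2=NH1
Op 3: best P0=NH3 P1=NH2 P2=NH1
Op 4: best P0=NH3 P1=NH2 P2=NH1
Op 5: best P0=NH3 P1=NH2 P2=NH1
Op 6: best P0=NH3 P1=NH2 P2=NH1
Op 7: best P0=NH3 P1=NH3 P2=NH1
Op 8: best P0=NH3 P1=NH3 P2=NH1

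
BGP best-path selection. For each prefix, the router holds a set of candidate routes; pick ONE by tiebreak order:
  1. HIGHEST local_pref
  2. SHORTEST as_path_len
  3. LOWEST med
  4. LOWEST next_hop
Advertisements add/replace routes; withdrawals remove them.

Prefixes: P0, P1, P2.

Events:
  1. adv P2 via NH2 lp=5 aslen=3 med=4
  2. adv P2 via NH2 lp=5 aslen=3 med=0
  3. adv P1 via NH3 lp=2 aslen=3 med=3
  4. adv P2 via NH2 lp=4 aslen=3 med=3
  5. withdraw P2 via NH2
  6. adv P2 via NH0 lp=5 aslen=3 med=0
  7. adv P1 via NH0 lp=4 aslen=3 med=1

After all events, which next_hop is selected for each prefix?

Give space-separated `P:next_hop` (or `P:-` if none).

Answer: P0:- P1:NH0 P2:NH0

Derivation:
Op 1: best P0=- P1=- P2=NH2
Op 2: best P0=- P1=- P2=NH2
Op 3: best P0=- P1=NH3 P2=NH2
Op 4: best P0=- P1=NH3 P2=NH2
Op 5: best P0=- P1=NH3 P2=-
Op 6: best P0=- P1=NH3 P2=NH0
Op 7: best P0=- P1=NH0 P2=NH0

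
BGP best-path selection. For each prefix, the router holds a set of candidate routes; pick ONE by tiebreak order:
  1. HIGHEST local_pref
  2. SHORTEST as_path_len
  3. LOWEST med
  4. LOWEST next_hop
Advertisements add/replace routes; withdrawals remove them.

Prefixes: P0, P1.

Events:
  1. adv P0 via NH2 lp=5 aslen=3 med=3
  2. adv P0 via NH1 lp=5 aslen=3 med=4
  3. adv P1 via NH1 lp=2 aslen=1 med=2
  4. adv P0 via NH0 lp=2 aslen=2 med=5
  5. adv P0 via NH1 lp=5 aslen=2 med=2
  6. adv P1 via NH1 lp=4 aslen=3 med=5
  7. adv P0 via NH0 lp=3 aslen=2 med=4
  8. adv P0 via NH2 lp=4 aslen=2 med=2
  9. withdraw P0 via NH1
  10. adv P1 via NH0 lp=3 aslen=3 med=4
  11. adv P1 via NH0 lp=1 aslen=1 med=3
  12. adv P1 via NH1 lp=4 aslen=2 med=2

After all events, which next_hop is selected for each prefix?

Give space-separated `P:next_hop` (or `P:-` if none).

Answer: P0:NH2 P1:NH1

Derivation:
Op 1: best P0=NH2 P1=-
Op 2: best P0=NH2 P1=-
Op 3: best P0=NH2 P1=NH1
Op 4: best P0=NH2 P1=NH1
Op 5: best P0=NH1 P1=NH1
Op 6: best P0=NH1 P1=NH1
Op 7: best P0=NH1 P1=NH1
Op 8: best P0=NH1 P1=NH1
Op 9: best P0=NH2 P1=NH1
Op 10: best P0=NH2 P1=NH1
Op 11: best P0=NH2 P1=NH1
Op 12: best P0=NH2 P1=NH1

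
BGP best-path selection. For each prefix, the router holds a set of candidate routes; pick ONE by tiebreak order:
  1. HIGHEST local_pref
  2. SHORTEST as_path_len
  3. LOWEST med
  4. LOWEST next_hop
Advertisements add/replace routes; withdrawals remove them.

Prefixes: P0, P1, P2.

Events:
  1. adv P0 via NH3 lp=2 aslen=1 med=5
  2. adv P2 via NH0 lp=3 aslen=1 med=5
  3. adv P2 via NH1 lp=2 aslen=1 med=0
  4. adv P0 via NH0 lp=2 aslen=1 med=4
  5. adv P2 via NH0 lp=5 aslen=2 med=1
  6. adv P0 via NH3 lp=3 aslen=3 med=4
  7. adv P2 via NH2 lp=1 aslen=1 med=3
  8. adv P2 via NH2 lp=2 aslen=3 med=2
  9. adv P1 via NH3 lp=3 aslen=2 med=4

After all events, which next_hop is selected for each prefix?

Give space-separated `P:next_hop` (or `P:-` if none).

Op 1: best P0=NH3 P1=- P2=-
Op 2: best P0=NH3 P1=- P2=NH0
Op 3: best P0=NH3 P1=- P2=NH0
Op 4: best P0=NH0 P1=- P2=NH0
Op 5: best P0=NH0 P1=- P2=NH0
Op 6: best P0=NH3 P1=- P2=NH0
Op 7: best P0=NH3 P1=- P2=NH0
Op 8: best P0=NH3 P1=- P2=NH0
Op 9: best P0=NH3 P1=NH3 P2=NH0

Answer: P0:NH3 P1:NH3 P2:NH0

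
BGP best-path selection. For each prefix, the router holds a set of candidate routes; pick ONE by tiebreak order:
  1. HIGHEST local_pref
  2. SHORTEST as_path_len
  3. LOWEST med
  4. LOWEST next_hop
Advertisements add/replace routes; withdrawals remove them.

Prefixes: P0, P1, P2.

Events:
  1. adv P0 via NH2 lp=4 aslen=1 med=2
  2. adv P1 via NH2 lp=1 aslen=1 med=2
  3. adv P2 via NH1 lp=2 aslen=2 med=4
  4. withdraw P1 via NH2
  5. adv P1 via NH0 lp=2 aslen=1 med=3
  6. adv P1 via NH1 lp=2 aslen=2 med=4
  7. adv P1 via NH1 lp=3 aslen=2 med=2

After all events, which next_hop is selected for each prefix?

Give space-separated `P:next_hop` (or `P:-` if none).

Op 1: best P0=NH2 P1=- P2=-
Op 2: best P0=NH2 P1=NH2 P2=-
Op 3: best P0=NH2 P1=NH2 P2=NH1
Op 4: best P0=NH2 P1=- P2=NH1
Op 5: best P0=NH2 P1=NH0 P2=NH1
Op 6: best P0=NH2 P1=NH0 P2=NH1
Op 7: best P0=NH2 P1=NH1 P2=NH1

Answer: P0:NH2 P1:NH1 P2:NH1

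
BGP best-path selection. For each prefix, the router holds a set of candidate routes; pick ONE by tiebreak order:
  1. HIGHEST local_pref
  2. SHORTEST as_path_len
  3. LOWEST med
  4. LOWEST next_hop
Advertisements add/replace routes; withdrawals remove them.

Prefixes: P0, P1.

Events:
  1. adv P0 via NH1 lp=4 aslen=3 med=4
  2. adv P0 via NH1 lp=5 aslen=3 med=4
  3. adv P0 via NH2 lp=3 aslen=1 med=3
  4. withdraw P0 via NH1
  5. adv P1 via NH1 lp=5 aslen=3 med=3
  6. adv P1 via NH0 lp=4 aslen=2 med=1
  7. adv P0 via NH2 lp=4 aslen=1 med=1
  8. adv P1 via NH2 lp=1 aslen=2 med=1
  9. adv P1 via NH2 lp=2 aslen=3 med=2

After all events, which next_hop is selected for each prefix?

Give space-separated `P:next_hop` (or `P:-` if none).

Op 1: best P0=NH1 P1=-
Op 2: best P0=NH1 P1=-
Op 3: best P0=NH1 P1=-
Op 4: best P0=NH2 P1=-
Op 5: best P0=NH2 P1=NH1
Op 6: best P0=NH2 P1=NH1
Op 7: best P0=NH2 P1=NH1
Op 8: best P0=NH2 P1=NH1
Op 9: best P0=NH2 P1=NH1

Answer: P0:NH2 P1:NH1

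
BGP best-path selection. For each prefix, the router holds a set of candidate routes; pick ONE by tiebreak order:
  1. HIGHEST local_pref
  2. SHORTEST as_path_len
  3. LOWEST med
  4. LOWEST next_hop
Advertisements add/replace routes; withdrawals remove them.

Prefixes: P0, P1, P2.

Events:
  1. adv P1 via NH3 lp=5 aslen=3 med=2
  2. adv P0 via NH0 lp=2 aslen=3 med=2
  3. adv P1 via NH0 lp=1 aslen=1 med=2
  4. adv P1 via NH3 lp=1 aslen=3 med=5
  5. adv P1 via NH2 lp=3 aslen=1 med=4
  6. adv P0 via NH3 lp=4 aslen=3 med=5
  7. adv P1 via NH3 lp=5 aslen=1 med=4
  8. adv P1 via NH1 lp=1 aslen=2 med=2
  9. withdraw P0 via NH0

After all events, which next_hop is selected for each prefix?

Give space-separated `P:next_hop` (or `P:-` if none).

Answer: P0:NH3 P1:NH3 P2:-

Derivation:
Op 1: best P0=- P1=NH3 P2=-
Op 2: best P0=NH0 P1=NH3 P2=-
Op 3: best P0=NH0 P1=NH3 P2=-
Op 4: best P0=NH0 P1=NH0 P2=-
Op 5: best P0=NH0 P1=NH2 P2=-
Op 6: best P0=NH3 P1=NH2 P2=-
Op 7: best P0=NH3 P1=NH3 P2=-
Op 8: best P0=NH3 P1=NH3 P2=-
Op 9: best P0=NH3 P1=NH3 P2=-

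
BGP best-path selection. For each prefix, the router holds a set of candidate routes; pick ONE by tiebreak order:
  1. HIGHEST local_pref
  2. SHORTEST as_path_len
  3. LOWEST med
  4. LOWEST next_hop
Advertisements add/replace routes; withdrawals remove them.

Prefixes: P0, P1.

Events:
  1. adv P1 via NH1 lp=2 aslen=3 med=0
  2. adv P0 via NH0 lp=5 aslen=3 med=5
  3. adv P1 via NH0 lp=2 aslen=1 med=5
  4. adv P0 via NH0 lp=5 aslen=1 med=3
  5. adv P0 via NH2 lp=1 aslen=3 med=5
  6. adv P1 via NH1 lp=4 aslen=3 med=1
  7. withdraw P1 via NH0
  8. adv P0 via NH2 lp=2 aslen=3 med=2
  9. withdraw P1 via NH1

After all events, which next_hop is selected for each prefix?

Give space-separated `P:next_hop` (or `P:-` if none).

Answer: P0:NH0 P1:-

Derivation:
Op 1: best P0=- P1=NH1
Op 2: best P0=NH0 P1=NH1
Op 3: best P0=NH0 P1=NH0
Op 4: best P0=NH0 P1=NH0
Op 5: best P0=NH0 P1=NH0
Op 6: best P0=NH0 P1=NH1
Op 7: best P0=NH0 P1=NH1
Op 8: best P0=NH0 P1=NH1
Op 9: best P0=NH0 P1=-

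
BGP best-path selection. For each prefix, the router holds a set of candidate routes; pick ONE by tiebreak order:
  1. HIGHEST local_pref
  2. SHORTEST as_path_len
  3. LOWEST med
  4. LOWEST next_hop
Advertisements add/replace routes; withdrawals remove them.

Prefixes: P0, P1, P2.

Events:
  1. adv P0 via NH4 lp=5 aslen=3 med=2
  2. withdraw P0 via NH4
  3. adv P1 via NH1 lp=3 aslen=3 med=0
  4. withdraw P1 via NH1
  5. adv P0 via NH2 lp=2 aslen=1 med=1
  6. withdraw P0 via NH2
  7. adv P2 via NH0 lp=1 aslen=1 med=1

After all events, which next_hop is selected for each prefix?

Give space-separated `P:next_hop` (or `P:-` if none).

Answer: P0:- P1:- P2:NH0

Derivation:
Op 1: best P0=NH4 P1=- P2=-
Op 2: best P0=- P1=- P2=-
Op 3: best P0=- P1=NH1 P2=-
Op 4: best P0=- P1=- P2=-
Op 5: best P0=NH2 P1=- P2=-
Op 6: best P0=- P1=- P2=-
Op 7: best P0=- P1=- P2=NH0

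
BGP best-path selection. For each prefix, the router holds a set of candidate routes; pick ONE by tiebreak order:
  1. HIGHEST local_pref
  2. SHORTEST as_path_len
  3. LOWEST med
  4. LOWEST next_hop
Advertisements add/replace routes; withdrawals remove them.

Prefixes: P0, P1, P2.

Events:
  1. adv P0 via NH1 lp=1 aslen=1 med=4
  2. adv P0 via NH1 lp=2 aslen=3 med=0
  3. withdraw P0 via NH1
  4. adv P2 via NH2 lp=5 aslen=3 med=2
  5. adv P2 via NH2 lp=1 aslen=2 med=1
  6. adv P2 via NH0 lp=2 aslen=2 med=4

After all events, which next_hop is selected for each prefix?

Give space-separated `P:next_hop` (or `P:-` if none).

Answer: P0:- P1:- P2:NH0

Derivation:
Op 1: best P0=NH1 P1=- P2=-
Op 2: best P0=NH1 P1=- P2=-
Op 3: best P0=- P1=- P2=-
Op 4: best P0=- P1=- P2=NH2
Op 5: best P0=- P1=- P2=NH2
Op 6: best P0=- P1=- P2=NH0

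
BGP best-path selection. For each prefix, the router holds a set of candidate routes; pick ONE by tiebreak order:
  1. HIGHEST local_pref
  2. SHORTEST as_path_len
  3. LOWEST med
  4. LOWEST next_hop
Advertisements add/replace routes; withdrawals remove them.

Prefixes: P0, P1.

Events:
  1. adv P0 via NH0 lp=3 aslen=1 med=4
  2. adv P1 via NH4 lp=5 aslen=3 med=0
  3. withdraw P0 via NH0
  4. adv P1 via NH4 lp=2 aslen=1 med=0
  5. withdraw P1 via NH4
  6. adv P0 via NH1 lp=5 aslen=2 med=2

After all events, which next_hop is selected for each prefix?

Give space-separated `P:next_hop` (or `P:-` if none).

Answer: P0:NH1 P1:-

Derivation:
Op 1: best P0=NH0 P1=-
Op 2: best P0=NH0 P1=NH4
Op 3: best P0=- P1=NH4
Op 4: best P0=- P1=NH4
Op 5: best P0=- P1=-
Op 6: best P0=NH1 P1=-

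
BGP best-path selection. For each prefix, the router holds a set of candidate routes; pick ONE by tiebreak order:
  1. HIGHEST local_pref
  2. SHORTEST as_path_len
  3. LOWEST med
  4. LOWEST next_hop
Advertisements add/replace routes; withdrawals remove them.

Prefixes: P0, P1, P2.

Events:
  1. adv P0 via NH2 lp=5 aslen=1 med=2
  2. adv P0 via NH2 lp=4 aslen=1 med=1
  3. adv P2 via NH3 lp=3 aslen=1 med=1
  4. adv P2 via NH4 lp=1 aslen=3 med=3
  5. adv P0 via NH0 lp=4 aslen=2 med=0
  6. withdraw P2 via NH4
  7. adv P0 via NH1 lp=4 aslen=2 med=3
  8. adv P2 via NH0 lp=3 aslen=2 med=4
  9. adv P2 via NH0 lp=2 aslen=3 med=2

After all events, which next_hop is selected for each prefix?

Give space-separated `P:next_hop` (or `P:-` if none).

Answer: P0:NH2 P1:- P2:NH3

Derivation:
Op 1: best P0=NH2 P1=- P2=-
Op 2: best P0=NH2 P1=- P2=-
Op 3: best P0=NH2 P1=- P2=NH3
Op 4: best P0=NH2 P1=- P2=NH3
Op 5: best P0=NH2 P1=- P2=NH3
Op 6: best P0=NH2 P1=- P2=NH3
Op 7: best P0=NH2 P1=- P2=NH3
Op 8: best P0=NH2 P1=- P2=NH3
Op 9: best P0=NH2 P1=- P2=NH3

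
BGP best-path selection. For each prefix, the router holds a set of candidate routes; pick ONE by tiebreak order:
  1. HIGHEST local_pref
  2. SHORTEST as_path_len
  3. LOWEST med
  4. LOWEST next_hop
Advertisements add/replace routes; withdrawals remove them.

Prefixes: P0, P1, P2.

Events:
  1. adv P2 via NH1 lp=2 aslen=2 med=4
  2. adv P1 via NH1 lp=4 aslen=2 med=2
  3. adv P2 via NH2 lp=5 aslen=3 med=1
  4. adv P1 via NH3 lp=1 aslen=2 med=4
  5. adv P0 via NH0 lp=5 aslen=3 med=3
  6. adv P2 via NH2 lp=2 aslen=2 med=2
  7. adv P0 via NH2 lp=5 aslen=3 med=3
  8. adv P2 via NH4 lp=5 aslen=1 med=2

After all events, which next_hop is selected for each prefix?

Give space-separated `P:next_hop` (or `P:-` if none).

Op 1: best P0=- P1=- P2=NH1
Op 2: best P0=- P1=NH1 P2=NH1
Op 3: best P0=- P1=NH1 P2=NH2
Op 4: best P0=- P1=NH1 P2=NH2
Op 5: best P0=NH0 P1=NH1 P2=NH2
Op 6: best P0=NH0 P1=NH1 P2=NH2
Op 7: best P0=NH0 P1=NH1 P2=NH2
Op 8: best P0=NH0 P1=NH1 P2=NH4

Answer: P0:NH0 P1:NH1 P2:NH4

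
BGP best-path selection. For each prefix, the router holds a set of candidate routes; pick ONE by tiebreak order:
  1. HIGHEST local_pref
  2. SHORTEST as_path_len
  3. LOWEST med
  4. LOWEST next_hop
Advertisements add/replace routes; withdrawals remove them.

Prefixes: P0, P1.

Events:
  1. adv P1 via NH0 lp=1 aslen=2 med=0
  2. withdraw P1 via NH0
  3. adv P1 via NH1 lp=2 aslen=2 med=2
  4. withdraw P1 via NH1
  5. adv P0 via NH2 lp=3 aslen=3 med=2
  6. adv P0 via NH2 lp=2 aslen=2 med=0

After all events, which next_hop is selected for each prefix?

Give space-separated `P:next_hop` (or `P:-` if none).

Op 1: best P0=- P1=NH0
Op 2: best P0=- P1=-
Op 3: best P0=- P1=NH1
Op 4: best P0=- P1=-
Op 5: best P0=NH2 P1=-
Op 6: best P0=NH2 P1=-

Answer: P0:NH2 P1:-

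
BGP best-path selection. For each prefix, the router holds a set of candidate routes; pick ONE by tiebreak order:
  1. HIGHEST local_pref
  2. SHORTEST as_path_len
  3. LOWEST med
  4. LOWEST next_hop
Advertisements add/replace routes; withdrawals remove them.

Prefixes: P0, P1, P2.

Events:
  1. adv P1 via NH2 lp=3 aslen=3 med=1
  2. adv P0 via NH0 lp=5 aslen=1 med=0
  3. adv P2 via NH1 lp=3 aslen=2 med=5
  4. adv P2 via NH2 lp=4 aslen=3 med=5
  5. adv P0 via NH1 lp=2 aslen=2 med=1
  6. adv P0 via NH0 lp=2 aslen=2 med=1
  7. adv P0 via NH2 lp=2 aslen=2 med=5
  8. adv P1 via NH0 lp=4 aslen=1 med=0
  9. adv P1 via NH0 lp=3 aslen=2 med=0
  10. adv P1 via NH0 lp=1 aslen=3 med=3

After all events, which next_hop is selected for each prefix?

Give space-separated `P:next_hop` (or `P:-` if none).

Answer: P0:NH0 P1:NH2 P2:NH2

Derivation:
Op 1: best P0=- P1=NH2 P2=-
Op 2: best P0=NH0 P1=NH2 P2=-
Op 3: best P0=NH0 P1=NH2 P2=NH1
Op 4: best P0=NH0 P1=NH2 P2=NH2
Op 5: best P0=NH0 P1=NH2 P2=NH2
Op 6: best P0=NH0 P1=NH2 P2=NH2
Op 7: best P0=NH0 P1=NH2 P2=NH2
Op 8: best P0=NH0 P1=NH0 P2=NH2
Op 9: best P0=NH0 P1=NH0 P2=NH2
Op 10: best P0=NH0 P1=NH2 P2=NH2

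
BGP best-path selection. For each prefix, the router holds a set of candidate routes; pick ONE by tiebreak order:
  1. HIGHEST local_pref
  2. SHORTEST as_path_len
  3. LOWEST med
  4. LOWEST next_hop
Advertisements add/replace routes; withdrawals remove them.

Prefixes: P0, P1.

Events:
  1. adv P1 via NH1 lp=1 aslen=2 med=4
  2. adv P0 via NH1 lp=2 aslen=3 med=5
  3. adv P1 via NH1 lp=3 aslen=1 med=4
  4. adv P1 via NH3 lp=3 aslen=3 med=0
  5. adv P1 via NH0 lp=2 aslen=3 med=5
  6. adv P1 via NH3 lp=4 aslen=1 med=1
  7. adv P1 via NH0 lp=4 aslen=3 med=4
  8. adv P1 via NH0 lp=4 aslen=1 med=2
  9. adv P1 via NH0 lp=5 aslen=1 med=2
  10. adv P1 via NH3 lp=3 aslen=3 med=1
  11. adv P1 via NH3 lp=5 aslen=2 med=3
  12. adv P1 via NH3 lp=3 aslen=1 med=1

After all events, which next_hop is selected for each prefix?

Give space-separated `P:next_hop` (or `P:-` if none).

Op 1: best P0=- P1=NH1
Op 2: best P0=NH1 P1=NH1
Op 3: best P0=NH1 P1=NH1
Op 4: best P0=NH1 P1=NH1
Op 5: best P0=NH1 P1=NH1
Op 6: best P0=NH1 P1=NH3
Op 7: best P0=NH1 P1=NH3
Op 8: best P0=NH1 P1=NH3
Op 9: best P0=NH1 P1=NH0
Op 10: best P0=NH1 P1=NH0
Op 11: best P0=NH1 P1=NH0
Op 12: best P0=NH1 P1=NH0

Answer: P0:NH1 P1:NH0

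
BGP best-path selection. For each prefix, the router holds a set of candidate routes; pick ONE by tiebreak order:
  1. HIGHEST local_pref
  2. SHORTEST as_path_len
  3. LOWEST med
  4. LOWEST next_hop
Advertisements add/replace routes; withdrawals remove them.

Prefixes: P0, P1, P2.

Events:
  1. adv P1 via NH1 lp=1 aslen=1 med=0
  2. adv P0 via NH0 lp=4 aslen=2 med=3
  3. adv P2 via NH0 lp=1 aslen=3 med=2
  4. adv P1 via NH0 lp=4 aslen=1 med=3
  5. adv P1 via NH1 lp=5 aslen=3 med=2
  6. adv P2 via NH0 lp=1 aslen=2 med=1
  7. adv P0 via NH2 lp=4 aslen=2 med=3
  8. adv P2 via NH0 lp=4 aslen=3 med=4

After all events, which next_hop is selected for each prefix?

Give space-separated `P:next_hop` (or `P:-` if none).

Op 1: best P0=- P1=NH1 P2=-
Op 2: best P0=NH0 P1=NH1 P2=-
Op 3: best P0=NH0 P1=NH1 P2=NH0
Op 4: best P0=NH0 P1=NH0 P2=NH0
Op 5: best P0=NH0 P1=NH1 P2=NH0
Op 6: best P0=NH0 P1=NH1 P2=NH0
Op 7: best P0=NH0 P1=NH1 P2=NH0
Op 8: best P0=NH0 P1=NH1 P2=NH0

Answer: P0:NH0 P1:NH1 P2:NH0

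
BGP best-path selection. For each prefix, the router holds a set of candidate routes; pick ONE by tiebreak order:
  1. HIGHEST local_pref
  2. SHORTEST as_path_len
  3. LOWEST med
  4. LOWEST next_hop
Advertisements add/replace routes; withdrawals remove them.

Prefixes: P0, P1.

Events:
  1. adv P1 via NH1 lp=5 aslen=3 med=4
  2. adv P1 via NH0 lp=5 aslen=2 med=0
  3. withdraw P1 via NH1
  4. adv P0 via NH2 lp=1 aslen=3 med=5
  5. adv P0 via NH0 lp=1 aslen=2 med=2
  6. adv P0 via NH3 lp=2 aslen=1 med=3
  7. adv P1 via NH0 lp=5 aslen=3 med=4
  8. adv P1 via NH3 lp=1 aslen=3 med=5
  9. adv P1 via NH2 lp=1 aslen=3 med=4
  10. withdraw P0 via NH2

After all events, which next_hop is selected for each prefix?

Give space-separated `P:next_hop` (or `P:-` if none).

Answer: P0:NH3 P1:NH0

Derivation:
Op 1: best P0=- P1=NH1
Op 2: best P0=- P1=NH0
Op 3: best P0=- P1=NH0
Op 4: best P0=NH2 P1=NH0
Op 5: best P0=NH0 P1=NH0
Op 6: best P0=NH3 P1=NH0
Op 7: best P0=NH3 P1=NH0
Op 8: best P0=NH3 P1=NH0
Op 9: best P0=NH3 P1=NH0
Op 10: best P0=NH3 P1=NH0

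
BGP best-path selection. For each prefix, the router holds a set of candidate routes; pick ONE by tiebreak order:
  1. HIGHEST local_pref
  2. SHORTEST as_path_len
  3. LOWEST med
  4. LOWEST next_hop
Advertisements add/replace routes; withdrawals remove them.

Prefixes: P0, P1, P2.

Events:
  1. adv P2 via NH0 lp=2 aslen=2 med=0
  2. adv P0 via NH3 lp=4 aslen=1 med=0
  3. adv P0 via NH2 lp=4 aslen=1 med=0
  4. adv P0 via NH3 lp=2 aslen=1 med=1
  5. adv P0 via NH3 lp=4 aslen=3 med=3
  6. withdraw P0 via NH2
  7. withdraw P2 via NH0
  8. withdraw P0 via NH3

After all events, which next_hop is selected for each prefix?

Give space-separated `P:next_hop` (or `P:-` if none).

Op 1: best P0=- P1=- P2=NH0
Op 2: best P0=NH3 P1=- P2=NH0
Op 3: best P0=NH2 P1=- P2=NH0
Op 4: best P0=NH2 P1=- P2=NH0
Op 5: best P0=NH2 P1=- P2=NH0
Op 6: best P0=NH3 P1=- P2=NH0
Op 7: best P0=NH3 P1=- P2=-
Op 8: best P0=- P1=- P2=-

Answer: P0:- P1:- P2:-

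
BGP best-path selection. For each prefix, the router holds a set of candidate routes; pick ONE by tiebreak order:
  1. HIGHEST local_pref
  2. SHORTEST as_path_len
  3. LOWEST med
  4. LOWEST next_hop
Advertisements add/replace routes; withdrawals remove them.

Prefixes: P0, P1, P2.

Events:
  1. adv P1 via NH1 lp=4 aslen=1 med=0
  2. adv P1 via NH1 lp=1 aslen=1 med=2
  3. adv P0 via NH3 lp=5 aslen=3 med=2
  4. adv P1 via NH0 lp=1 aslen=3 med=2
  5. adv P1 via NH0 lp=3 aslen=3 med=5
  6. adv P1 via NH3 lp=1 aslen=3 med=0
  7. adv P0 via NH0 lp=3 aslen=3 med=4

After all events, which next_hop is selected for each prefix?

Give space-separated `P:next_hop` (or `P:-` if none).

Op 1: best P0=- P1=NH1 P2=-
Op 2: best P0=- P1=NH1 P2=-
Op 3: best P0=NH3 P1=NH1 P2=-
Op 4: best P0=NH3 P1=NH1 P2=-
Op 5: best P0=NH3 P1=NH0 P2=-
Op 6: best P0=NH3 P1=NH0 P2=-
Op 7: best P0=NH3 P1=NH0 P2=-

Answer: P0:NH3 P1:NH0 P2:-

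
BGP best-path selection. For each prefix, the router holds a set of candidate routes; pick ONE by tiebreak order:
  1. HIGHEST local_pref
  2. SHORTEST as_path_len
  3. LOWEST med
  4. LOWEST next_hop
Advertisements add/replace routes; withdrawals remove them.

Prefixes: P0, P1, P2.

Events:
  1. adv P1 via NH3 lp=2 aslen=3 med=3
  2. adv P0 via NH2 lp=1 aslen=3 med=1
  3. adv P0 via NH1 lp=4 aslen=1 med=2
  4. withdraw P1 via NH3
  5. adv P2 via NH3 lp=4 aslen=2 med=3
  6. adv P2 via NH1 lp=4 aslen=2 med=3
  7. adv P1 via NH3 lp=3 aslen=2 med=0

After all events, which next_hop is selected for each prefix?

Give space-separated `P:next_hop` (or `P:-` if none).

Answer: P0:NH1 P1:NH3 P2:NH1

Derivation:
Op 1: best P0=- P1=NH3 P2=-
Op 2: best P0=NH2 P1=NH3 P2=-
Op 3: best P0=NH1 P1=NH3 P2=-
Op 4: best P0=NH1 P1=- P2=-
Op 5: best P0=NH1 P1=- P2=NH3
Op 6: best P0=NH1 P1=- P2=NH1
Op 7: best P0=NH1 P1=NH3 P2=NH1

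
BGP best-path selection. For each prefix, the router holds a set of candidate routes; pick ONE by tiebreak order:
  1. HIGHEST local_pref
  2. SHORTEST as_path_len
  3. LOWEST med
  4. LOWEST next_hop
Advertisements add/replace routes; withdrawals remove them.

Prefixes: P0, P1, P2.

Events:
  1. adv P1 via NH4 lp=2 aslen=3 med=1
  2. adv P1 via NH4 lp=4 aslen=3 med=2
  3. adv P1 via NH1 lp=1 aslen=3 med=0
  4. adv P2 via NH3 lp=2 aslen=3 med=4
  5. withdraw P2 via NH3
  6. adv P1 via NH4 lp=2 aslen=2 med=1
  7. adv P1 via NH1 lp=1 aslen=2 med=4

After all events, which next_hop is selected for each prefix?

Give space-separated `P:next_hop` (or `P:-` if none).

Op 1: best P0=- P1=NH4 P2=-
Op 2: best P0=- P1=NH4 P2=-
Op 3: best P0=- P1=NH4 P2=-
Op 4: best P0=- P1=NH4 P2=NH3
Op 5: best P0=- P1=NH4 P2=-
Op 6: best P0=- P1=NH4 P2=-
Op 7: best P0=- P1=NH4 P2=-

Answer: P0:- P1:NH4 P2:-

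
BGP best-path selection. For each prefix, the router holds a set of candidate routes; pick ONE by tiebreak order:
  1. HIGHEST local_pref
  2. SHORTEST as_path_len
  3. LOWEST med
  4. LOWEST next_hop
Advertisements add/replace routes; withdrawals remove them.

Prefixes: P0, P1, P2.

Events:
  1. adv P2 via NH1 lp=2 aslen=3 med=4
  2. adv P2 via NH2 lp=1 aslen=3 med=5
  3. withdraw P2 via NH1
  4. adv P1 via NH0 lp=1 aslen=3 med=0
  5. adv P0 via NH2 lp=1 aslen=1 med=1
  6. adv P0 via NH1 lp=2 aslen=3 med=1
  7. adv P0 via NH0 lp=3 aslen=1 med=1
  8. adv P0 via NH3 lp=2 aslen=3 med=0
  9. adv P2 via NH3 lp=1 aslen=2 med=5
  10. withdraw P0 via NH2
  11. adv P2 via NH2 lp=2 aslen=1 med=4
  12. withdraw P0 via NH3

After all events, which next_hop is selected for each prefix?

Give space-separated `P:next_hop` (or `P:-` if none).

Op 1: best P0=- P1=- P2=NH1
Op 2: best P0=- P1=- P2=NH1
Op 3: best P0=- P1=- P2=NH2
Op 4: best P0=- P1=NH0 P2=NH2
Op 5: best P0=NH2 P1=NH0 P2=NH2
Op 6: best P0=NH1 P1=NH0 P2=NH2
Op 7: best P0=NH0 P1=NH0 P2=NH2
Op 8: best P0=NH0 P1=NH0 P2=NH2
Op 9: best P0=NH0 P1=NH0 P2=NH3
Op 10: best P0=NH0 P1=NH0 P2=NH3
Op 11: best P0=NH0 P1=NH0 P2=NH2
Op 12: best P0=NH0 P1=NH0 P2=NH2

Answer: P0:NH0 P1:NH0 P2:NH2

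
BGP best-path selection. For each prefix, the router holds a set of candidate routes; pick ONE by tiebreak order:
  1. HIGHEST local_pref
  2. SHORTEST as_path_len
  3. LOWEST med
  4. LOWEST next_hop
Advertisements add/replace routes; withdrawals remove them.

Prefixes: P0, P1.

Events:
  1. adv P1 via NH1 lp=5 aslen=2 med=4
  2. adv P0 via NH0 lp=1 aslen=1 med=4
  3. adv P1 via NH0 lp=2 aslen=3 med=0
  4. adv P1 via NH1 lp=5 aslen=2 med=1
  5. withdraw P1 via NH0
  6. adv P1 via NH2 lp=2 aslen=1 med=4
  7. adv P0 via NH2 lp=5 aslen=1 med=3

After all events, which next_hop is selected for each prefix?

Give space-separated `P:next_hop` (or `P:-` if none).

Op 1: best P0=- P1=NH1
Op 2: best P0=NH0 P1=NH1
Op 3: best P0=NH0 P1=NH1
Op 4: best P0=NH0 P1=NH1
Op 5: best P0=NH0 P1=NH1
Op 6: best P0=NH0 P1=NH1
Op 7: best P0=NH2 P1=NH1

Answer: P0:NH2 P1:NH1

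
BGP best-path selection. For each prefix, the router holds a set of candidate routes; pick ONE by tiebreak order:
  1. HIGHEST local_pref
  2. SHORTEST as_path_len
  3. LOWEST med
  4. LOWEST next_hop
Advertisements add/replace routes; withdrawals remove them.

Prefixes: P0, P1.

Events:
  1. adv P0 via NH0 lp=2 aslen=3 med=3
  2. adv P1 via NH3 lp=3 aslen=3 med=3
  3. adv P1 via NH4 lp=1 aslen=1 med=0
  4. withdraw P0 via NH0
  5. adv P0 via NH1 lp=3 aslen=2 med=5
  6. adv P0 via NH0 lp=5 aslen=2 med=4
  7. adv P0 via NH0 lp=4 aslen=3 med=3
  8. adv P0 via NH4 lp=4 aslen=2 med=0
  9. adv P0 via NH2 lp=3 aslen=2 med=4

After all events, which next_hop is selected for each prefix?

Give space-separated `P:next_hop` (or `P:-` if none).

Op 1: best P0=NH0 P1=-
Op 2: best P0=NH0 P1=NH3
Op 3: best P0=NH0 P1=NH3
Op 4: best P0=- P1=NH3
Op 5: best P0=NH1 P1=NH3
Op 6: best P0=NH0 P1=NH3
Op 7: best P0=NH0 P1=NH3
Op 8: best P0=NH4 P1=NH3
Op 9: best P0=NH4 P1=NH3

Answer: P0:NH4 P1:NH3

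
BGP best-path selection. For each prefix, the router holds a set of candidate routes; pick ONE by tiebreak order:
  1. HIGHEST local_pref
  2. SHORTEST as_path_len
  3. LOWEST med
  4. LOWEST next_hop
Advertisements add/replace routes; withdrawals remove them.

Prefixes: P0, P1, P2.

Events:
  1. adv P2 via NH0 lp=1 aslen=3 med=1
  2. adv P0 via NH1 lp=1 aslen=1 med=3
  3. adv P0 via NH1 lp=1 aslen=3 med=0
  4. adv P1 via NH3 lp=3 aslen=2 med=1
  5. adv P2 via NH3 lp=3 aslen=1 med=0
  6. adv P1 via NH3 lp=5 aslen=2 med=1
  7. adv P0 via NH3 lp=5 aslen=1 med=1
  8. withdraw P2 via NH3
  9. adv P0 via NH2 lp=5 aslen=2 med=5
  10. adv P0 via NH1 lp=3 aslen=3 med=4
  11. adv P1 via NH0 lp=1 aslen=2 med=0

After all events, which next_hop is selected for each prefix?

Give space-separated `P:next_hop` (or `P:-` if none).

Op 1: best P0=- P1=- P2=NH0
Op 2: best P0=NH1 P1=- P2=NH0
Op 3: best P0=NH1 P1=- P2=NH0
Op 4: best P0=NH1 P1=NH3 P2=NH0
Op 5: best P0=NH1 P1=NH3 P2=NH3
Op 6: best P0=NH1 P1=NH3 P2=NH3
Op 7: best P0=NH3 P1=NH3 P2=NH3
Op 8: best P0=NH3 P1=NH3 P2=NH0
Op 9: best P0=NH3 P1=NH3 P2=NH0
Op 10: best P0=NH3 P1=NH3 P2=NH0
Op 11: best P0=NH3 P1=NH3 P2=NH0

Answer: P0:NH3 P1:NH3 P2:NH0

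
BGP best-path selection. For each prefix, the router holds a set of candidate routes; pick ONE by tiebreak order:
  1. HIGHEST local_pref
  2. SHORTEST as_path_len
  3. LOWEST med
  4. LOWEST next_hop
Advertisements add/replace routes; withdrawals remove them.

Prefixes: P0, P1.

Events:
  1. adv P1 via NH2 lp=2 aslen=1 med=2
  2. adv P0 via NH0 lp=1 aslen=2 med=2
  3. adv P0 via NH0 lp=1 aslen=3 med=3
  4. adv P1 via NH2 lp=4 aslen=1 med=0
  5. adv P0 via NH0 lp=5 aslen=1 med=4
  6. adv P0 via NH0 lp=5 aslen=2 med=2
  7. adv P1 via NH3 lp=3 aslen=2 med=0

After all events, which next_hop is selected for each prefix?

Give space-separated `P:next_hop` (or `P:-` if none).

Answer: P0:NH0 P1:NH2

Derivation:
Op 1: best P0=- P1=NH2
Op 2: best P0=NH0 P1=NH2
Op 3: best P0=NH0 P1=NH2
Op 4: best P0=NH0 P1=NH2
Op 5: best P0=NH0 P1=NH2
Op 6: best P0=NH0 P1=NH2
Op 7: best P0=NH0 P1=NH2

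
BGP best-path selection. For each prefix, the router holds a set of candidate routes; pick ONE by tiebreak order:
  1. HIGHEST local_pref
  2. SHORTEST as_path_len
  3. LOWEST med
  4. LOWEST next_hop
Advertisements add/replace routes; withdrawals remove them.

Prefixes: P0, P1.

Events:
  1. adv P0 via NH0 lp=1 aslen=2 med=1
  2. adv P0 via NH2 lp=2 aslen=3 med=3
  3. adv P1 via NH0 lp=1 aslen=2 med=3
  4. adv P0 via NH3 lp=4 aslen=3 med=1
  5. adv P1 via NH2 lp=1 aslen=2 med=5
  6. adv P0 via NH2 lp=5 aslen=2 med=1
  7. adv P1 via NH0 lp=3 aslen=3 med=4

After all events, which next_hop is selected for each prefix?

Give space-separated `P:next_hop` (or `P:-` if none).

Answer: P0:NH2 P1:NH0

Derivation:
Op 1: best P0=NH0 P1=-
Op 2: best P0=NH2 P1=-
Op 3: best P0=NH2 P1=NH0
Op 4: best P0=NH3 P1=NH0
Op 5: best P0=NH3 P1=NH0
Op 6: best P0=NH2 P1=NH0
Op 7: best P0=NH2 P1=NH0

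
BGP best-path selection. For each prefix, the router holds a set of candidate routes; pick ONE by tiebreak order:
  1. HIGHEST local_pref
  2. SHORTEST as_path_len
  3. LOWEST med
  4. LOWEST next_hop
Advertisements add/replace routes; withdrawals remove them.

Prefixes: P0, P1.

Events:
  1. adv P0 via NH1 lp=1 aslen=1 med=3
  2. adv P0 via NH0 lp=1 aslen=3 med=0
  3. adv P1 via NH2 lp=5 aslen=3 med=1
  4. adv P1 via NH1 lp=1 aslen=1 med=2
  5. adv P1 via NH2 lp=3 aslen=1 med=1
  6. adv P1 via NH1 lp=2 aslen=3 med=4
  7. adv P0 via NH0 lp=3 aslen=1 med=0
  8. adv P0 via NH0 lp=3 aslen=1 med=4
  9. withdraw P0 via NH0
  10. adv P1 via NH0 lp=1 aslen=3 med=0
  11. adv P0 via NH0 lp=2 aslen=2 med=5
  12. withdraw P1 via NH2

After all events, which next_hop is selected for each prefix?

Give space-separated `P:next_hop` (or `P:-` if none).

Answer: P0:NH0 P1:NH1

Derivation:
Op 1: best P0=NH1 P1=-
Op 2: best P0=NH1 P1=-
Op 3: best P0=NH1 P1=NH2
Op 4: best P0=NH1 P1=NH2
Op 5: best P0=NH1 P1=NH2
Op 6: best P0=NH1 P1=NH2
Op 7: best P0=NH0 P1=NH2
Op 8: best P0=NH0 P1=NH2
Op 9: best P0=NH1 P1=NH2
Op 10: best P0=NH1 P1=NH2
Op 11: best P0=NH0 P1=NH2
Op 12: best P0=NH0 P1=NH1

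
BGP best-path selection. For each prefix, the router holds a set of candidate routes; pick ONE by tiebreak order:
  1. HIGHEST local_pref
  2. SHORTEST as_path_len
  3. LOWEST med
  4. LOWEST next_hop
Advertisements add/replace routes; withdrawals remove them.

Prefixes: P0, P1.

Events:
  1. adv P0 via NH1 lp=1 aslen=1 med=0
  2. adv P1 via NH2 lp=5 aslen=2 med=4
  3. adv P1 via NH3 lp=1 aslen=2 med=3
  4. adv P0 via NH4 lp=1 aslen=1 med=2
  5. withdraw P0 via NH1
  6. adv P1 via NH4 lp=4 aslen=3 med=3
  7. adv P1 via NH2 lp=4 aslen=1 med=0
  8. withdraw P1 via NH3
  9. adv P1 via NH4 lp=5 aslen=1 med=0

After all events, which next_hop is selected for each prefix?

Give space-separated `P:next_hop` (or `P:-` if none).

Answer: P0:NH4 P1:NH4

Derivation:
Op 1: best P0=NH1 P1=-
Op 2: best P0=NH1 P1=NH2
Op 3: best P0=NH1 P1=NH2
Op 4: best P0=NH1 P1=NH2
Op 5: best P0=NH4 P1=NH2
Op 6: best P0=NH4 P1=NH2
Op 7: best P0=NH4 P1=NH2
Op 8: best P0=NH4 P1=NH2
Op 9: best P0=NH4 P1=NH4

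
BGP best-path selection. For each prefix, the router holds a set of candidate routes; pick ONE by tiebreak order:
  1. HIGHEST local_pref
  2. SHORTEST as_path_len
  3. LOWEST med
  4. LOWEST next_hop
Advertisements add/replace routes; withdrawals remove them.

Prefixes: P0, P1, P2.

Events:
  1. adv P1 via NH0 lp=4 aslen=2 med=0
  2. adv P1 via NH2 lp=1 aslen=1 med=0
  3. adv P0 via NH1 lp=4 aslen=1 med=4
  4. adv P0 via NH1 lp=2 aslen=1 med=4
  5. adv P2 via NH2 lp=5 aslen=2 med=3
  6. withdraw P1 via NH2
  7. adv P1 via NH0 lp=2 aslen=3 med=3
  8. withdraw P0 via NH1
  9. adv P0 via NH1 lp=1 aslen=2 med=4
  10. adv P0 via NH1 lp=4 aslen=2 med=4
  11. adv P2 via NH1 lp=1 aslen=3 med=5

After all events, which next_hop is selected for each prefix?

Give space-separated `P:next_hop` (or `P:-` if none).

Answer: P0:NH1 P1:NH0 P2:NH2

Derivation:
Op 1: best P0=- P1=NH0 P2=-
Op 2: best P0=- P1=NH0 P2=-
Op 3: best P0=NH1 P1=NH0 P2=-
Op 4: best P0=NH1 P1=NH0 P2=-
Op 5: best P0=NH1 P1=NH0 P2=NH2
Op 6: best P0=NH1 P1=NH0 P2=NH2
Op 7: best P0=NH1 P1=NH0 P2=NH2
Op 8: best P0=- P1=NH0 P2=NH2
Op 9: best P0=NH1 P1=NH0 P2=NH2
Op 10: best P0=NH1 P1=NH0 P2=NH2
Op 11: best P0=NH1 P1=NH0 P2=NH2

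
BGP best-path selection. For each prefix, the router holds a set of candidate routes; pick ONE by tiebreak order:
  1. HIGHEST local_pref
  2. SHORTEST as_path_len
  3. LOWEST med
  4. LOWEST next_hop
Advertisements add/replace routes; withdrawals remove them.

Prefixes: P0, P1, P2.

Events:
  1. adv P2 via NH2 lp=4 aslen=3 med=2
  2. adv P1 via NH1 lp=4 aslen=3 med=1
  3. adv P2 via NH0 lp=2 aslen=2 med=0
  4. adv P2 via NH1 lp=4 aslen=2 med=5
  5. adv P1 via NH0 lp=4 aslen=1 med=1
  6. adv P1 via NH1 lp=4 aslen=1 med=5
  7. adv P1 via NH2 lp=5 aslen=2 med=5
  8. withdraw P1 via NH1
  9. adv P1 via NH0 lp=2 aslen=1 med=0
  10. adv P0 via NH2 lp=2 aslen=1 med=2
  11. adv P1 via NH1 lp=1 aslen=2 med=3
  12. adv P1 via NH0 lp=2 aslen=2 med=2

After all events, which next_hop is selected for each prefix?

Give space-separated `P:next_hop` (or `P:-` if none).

Answer: P0:NH2 P1:NH2 P2:NH1

Derivation:
Op 1: best P0=- P1=- P2=NH2
Op 2: best P0=- P1=NH1 P2=NH2
Op 3: best P0=- P1=NH1 P2=NH2
Op 4: best P0=- P1=NH1 P2=NH1
Op 5: best P0=- P1=NH0 P2=NH1
Op 6: best P0=- P1=NH0 P2=NH1
Op 7: best P0=- P1=NH2 P2=NH1
Op 8: best P0=- P1=NH2 P2=NH1
Op 9: best P0=- P1=NH2 P2=NH1
Op 10: best P0=NH2 P1=NH2 P2=NH1
Op 11: best P0=NH2 P1=NH2 P2=NH1
Op 12: best P0=NH2 P1=NH2 P2=NH1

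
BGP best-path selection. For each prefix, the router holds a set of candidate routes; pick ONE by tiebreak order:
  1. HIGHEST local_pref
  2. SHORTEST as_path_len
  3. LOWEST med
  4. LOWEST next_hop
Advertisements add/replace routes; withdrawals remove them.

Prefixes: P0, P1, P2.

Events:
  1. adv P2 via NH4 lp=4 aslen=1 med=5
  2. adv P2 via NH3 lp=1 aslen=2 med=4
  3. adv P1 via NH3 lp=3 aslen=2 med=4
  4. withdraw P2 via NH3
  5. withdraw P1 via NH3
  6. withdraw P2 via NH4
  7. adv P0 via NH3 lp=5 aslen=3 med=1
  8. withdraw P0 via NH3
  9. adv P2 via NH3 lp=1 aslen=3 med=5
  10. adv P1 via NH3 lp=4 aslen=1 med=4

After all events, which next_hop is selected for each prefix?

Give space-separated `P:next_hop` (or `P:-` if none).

Answer: P0:- P1:NH3 P2:NH3

Derivation:
Op 1: best P0=- P1=- P2=NH4
Op 2: best P0=- P1=- P2=NH4
Op 3: best P0=- P1=NH3 P2=NH4
Op 4: best P0=- P1=NH3 P2=NH4
Op 5: best P0=- P1=- P2=NH4
Op 6: best P0=- P1=- P2=-
Op 7: best P0=NH3 P1=- P2=-
Op 8: best P0=- P1=- P2=-
Op 9: best P0=- P1=- P2=NH3
Op 10: best P0=- P1=NH3 P2=NH3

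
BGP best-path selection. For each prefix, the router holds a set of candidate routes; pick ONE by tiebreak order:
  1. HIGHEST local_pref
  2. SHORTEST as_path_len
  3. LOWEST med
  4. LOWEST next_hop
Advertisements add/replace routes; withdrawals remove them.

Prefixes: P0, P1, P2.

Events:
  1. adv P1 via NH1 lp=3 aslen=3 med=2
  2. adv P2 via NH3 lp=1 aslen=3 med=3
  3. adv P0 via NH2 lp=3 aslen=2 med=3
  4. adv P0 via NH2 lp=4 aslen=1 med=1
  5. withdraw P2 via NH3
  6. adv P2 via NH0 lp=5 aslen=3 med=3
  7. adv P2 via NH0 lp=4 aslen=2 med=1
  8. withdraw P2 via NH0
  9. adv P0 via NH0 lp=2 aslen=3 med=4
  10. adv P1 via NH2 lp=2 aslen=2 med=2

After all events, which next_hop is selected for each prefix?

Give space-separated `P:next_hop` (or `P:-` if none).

Answer: P0:NH2 P1:NH1 P2:-

Derivation:
Op 1: best P0=- P1=NH1 P2=-
Op 2: best P0=- P1=NH1 P2=NH3
Op 3: best P0=NH2 P1=NH1 P2=NH3
Op 4: best P0=NH2 P1=NH1 P2=NH3
Op 5: best P0=NH2 P1=NH1 P2=-
Op 6: best P0=NH2 P1=NH1 P2=NH0
Op 7: best P0=NH2 P1=NH1 P2=NH0
Op 8: best P0=NH2 P1=NH1 P2=-
Op 9: best P0=NH2 P1=NH1 P2=-
Op 10: best P0=NH2 P1=NH1 P2=-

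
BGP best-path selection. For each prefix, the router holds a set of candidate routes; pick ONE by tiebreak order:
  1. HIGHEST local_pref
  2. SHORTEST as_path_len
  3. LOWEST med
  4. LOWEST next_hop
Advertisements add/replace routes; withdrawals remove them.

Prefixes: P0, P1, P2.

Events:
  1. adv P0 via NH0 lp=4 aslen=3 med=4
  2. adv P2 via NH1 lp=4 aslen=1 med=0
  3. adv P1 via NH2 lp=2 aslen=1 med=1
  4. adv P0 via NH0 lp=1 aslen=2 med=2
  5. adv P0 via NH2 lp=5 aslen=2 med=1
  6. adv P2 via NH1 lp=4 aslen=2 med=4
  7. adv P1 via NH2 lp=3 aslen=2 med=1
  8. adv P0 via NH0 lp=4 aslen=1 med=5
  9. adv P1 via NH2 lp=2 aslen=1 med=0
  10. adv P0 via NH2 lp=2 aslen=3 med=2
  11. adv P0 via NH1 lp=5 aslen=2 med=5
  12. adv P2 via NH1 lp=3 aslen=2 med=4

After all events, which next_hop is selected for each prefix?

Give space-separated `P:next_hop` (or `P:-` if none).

Op 1: best P0=NH0 P1=- P2=-
Op 2: best P0=NH0 P1=- P2=NH1
Op 3: best P0=NH0 P1=NH2 P2=NH1
Op 4: best P0=NH0 P1=NH2 P2=NH1
Op 5: best P0=NH2 P1=NH2 P2=NH1
Op 6: best P0=NH2 P1=NH2 P2=NH1
Op 7: best P0=NH2 P1=NH2 P2=NH1
Op 8: best P0=NH2 P1=NH2 P2=NH1
Op 9: best P0=NH2 P1=NH2 P2=NH1
Op 10: best P0=NH0 P1=NH2 P2=NH1
Op 11: best P0=NH1 P1=NH2 P2=NH1
Op 12: best P0=NH1 P1=NH2 P2=NH1

Answer: P0:NH1 P1:NH2 P2:NH1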